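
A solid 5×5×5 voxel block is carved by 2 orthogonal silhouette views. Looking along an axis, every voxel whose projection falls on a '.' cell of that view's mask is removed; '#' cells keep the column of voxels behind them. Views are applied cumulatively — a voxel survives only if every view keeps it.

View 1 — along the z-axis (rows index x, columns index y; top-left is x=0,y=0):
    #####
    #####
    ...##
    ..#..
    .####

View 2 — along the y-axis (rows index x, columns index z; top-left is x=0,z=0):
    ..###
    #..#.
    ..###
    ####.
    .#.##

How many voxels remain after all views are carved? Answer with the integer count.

full grid |V| = 125
V1 z: intersect with XY mask (17 set) -- 85 left
V2 y: intersect with XZ mask (15 set) -- 47 left

voxel count = 47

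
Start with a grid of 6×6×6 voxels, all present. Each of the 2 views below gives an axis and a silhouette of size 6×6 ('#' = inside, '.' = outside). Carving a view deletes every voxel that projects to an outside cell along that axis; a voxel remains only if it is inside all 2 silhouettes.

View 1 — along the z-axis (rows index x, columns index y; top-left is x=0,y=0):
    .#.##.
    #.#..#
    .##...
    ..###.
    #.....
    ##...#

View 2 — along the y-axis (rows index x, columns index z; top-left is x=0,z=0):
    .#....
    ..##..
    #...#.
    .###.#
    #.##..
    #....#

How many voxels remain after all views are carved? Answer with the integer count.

start: 6×6×6 = 216 voxels
V1 z: intersect with XY mask (15 set) -- 90 left
V2 y: intersect with XZ mask (14 set) -- 34 left

voxel count = 34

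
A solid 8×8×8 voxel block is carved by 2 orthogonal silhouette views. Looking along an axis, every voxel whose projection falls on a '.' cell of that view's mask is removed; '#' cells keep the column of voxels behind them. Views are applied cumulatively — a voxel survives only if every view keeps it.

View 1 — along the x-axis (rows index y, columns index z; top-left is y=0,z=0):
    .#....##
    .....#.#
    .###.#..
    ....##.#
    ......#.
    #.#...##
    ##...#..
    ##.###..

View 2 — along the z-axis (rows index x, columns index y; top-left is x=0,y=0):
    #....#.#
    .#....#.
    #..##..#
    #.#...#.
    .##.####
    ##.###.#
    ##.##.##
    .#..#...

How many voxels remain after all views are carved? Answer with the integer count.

before carving: 512 voxels (8×8×8)
after view 1 [x-axis, 25 of 64 cells solid] → remaining = 200
after view 2 [z-axis, 32 of 64 cells solid] → remaining = 96

voxel count = 96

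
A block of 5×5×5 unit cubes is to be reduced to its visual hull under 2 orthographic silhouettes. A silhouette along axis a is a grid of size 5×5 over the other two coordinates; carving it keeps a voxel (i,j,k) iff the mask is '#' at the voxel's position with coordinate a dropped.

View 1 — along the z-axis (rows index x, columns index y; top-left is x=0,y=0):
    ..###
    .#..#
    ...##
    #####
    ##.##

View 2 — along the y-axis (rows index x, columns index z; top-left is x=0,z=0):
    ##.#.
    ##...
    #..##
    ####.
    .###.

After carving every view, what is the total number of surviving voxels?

voxel count = 51

initial block: 5^3 = 125
step 1: project along z, AND mask (16/25) → |grid| = 80
step 2: project along y, AND mask (15/25) → |grid| = 51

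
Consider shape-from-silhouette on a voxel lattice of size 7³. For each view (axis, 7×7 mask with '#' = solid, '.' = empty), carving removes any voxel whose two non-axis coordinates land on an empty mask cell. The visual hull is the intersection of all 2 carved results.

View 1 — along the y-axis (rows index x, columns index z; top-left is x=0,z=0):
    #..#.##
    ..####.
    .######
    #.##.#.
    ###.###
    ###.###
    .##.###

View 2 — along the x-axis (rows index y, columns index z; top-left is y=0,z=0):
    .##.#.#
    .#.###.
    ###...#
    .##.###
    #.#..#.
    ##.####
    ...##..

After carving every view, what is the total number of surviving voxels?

full grid |V| = 343
[1] y-view keeps 35 columns → grid now 245
[2] x-view keeps 28 columns → grid now 141

|visual hull| = 141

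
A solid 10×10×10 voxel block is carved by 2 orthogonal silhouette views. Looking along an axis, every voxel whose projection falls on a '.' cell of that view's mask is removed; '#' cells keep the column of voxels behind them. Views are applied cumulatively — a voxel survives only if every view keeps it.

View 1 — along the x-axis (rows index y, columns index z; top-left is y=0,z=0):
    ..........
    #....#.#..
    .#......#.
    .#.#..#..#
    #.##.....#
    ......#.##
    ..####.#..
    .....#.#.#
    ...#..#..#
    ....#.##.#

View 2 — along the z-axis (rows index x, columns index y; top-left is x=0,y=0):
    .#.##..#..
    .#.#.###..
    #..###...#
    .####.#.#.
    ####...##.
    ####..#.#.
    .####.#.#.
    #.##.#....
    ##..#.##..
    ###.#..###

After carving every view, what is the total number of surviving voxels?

full grid |V| = 1000
V1 x: intersect with YZ mask (31 set) -- 310 left
V2 z: intersect with XY mask (54 set) -- 164 left

|visual hull| = 164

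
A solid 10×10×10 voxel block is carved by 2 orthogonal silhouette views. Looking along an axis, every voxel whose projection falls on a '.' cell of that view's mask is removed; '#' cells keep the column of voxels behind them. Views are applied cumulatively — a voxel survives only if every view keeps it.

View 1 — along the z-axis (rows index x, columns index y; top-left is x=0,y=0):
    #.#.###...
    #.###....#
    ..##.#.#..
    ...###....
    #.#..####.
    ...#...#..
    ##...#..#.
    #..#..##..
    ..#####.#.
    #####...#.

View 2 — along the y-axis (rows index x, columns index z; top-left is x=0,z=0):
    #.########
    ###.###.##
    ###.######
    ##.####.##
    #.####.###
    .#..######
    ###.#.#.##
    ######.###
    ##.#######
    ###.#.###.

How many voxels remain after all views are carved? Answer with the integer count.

before carving: 1000 voxels (10×10×10)
  1. axis=2 (XY plane), |mask|=45  ⇒  voxels=450
  2. axis=1 (XZ plane), |mask|=81  ⇒  voxels=367

remaining voxels: 367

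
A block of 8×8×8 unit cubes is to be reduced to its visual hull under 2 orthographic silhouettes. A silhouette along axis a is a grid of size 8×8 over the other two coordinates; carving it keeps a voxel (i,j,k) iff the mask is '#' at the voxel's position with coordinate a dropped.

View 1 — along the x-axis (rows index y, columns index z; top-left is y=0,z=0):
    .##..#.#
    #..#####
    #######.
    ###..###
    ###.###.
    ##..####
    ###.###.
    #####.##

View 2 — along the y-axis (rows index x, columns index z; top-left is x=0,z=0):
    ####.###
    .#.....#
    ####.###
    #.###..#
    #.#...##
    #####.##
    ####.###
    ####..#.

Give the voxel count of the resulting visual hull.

remaining voxels: 261

before carving: 512 voxels (8×8×8)
V1 x: intersect with YZ mask (48 set) -- 384 left
V2 y: intersect with XZ mask (44 set) -- 261 left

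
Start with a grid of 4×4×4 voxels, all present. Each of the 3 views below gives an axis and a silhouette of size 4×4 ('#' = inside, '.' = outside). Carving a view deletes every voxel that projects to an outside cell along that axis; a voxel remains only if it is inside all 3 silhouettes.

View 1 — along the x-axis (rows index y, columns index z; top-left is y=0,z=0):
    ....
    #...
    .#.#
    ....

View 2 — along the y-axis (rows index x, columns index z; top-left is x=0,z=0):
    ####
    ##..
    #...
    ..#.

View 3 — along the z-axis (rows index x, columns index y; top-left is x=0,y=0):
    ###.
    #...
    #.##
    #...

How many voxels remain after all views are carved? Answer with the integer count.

start: 4×4×4 = 64 voxels
carve view 1 (along x, YZ-mask fill 3/16): 12 voxels remain
carve view 2 (along y, XZ-mask fill 8/16): 6 voxels remain
carve view 3 (along z, XY-mask fill 8/16): 3 voxels remain

|visual hull| = 3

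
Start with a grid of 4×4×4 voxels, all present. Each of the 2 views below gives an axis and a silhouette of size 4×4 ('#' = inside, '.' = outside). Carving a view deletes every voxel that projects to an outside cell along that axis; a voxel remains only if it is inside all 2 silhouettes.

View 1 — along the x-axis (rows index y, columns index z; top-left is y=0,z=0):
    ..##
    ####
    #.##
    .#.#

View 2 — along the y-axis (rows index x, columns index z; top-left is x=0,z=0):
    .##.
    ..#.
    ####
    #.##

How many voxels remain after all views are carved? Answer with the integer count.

initial block: 4^3 = 64
[1] x-view keeps 11 columns → grid now 44
[2] y-view keeps 10 columns → grid now 28

voxel count = 28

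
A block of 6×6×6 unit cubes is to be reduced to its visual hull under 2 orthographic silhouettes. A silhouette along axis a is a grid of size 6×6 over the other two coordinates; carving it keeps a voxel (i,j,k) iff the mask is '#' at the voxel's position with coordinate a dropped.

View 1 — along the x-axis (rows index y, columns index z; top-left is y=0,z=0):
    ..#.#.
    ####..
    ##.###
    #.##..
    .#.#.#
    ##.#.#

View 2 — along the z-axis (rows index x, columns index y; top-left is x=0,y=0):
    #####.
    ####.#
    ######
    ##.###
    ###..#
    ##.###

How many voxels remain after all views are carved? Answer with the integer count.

full grid |V| = 216
after view 1 [x-axis, 21 of 36 cells solid] → remaining = 126
after view 2 [z-axis, 30 of 36 cells solid] → remaining = 103

remaining voxels: 103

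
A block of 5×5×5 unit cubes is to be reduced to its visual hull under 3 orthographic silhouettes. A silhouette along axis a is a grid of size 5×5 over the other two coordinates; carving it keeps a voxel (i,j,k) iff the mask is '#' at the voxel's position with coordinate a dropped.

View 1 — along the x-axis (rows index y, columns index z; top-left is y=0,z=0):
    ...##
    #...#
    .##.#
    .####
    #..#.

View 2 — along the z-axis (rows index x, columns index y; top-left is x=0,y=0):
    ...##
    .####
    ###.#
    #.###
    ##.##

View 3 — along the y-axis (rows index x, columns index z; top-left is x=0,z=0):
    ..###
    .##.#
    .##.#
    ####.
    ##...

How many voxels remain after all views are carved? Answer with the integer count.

initial block: 5^3 = 125
carve view 1 (along x, YZ-mask fill 13/25): 65 voxels remain
carve view 2 (along z, XY-mask fill 18/25): 47 voxels remain
carve view 3 (along y, XZ-mask fill 15/25): 27 voxels remain

27 voxels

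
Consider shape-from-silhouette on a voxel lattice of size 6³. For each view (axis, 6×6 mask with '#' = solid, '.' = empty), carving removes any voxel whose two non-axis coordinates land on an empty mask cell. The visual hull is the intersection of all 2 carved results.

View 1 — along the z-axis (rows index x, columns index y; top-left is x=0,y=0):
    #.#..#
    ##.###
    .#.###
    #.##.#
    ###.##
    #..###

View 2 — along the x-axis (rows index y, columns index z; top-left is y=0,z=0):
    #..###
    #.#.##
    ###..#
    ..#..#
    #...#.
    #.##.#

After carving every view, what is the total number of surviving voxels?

start: 6×6×6 = 216 voxels
V1 z: intersect with XY mask (25 set) -- 150 left
V2 x: intersect with YZ mask (20 set) -- 84 left

voxel count = 84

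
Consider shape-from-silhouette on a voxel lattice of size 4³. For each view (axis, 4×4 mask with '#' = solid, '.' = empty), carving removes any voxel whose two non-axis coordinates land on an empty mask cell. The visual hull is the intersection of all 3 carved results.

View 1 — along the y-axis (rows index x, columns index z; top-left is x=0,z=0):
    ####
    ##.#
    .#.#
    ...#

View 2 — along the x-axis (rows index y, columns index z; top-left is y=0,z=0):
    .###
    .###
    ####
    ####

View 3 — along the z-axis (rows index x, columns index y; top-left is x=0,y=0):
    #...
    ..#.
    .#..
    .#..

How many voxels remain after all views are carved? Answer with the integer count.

full grid |V| = 64
V1 y: intersect with XZ mask (10 set) -- 40 left
V2 x: intersect with YZ mask (14 set) -- 36 left
V3 z: intersect with XY mask (4 set) -- 9 left

voxel count = 9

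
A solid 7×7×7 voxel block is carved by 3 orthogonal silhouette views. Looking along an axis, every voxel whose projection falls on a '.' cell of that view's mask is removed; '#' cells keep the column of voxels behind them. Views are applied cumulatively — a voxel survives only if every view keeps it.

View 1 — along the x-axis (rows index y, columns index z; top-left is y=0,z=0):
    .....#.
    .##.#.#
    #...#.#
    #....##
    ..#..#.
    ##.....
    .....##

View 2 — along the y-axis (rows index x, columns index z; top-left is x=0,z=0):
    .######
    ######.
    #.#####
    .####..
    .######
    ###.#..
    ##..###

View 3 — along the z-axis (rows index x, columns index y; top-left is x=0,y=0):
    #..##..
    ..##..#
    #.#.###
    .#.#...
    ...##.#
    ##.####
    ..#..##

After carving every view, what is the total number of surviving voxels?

remaining voxels: 42

full grid |V| = 343
step 1: project along x, AND mask (17/49) → |grid| = 119
step 2: project along y, AND mask (37/49) → |grid| = 86
step 3: project along z, AND mask (25/49) → |grid| = 42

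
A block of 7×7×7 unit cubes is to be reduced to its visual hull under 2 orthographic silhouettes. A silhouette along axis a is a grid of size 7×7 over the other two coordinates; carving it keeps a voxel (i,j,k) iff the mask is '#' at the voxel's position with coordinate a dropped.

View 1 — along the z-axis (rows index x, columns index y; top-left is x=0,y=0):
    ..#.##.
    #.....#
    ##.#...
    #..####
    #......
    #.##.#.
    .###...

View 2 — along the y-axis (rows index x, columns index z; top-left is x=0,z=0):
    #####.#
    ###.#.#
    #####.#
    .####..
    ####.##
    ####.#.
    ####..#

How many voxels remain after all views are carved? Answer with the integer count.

|visual hull| = 107

full grid |V| = 343
  1. axis=2 (XY plane), |mask|=21  ⇒  voxels=147
  2. axis=1 (XZ plane), |mask|=37  ⇒  voxels=107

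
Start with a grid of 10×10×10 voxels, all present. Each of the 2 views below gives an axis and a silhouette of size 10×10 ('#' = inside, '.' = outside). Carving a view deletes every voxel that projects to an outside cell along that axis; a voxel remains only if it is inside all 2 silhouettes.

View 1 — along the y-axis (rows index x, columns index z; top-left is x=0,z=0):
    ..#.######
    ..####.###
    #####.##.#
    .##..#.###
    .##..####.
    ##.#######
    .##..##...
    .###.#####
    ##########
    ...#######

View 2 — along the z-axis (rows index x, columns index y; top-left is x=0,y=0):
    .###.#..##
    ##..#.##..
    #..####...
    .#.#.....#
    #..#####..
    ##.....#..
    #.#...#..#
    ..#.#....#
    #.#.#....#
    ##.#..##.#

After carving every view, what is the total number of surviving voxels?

start: 10×10×10 = 1000 voxels
  1. axis=1 (XZ plane), |mask|=72  ⇒  voxels=720
  2. axis=2 (XY plane), |mask|=45  ⇒  voxels=320

320 voxels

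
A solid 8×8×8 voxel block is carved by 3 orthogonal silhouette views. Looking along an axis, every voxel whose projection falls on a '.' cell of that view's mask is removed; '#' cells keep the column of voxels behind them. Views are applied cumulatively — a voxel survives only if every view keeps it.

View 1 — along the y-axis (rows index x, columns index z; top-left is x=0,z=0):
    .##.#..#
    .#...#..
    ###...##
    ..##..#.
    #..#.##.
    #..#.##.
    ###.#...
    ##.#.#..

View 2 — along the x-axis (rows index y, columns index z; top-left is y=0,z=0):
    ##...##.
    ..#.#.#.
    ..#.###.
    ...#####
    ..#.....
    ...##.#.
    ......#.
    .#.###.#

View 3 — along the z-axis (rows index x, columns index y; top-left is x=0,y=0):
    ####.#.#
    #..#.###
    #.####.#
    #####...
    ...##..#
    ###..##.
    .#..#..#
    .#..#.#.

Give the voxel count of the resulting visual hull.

full grid |V| = 512
  1. axis=1 (XZ plane), |mask|=30  ⇒  voxels=240
  2. axis=0 (YZ plane), |mask|=26  ⇒  voxels=93
  3. axis=2 (XY plane), |mask|=36  ⇒  voxels=54

voxel count = 54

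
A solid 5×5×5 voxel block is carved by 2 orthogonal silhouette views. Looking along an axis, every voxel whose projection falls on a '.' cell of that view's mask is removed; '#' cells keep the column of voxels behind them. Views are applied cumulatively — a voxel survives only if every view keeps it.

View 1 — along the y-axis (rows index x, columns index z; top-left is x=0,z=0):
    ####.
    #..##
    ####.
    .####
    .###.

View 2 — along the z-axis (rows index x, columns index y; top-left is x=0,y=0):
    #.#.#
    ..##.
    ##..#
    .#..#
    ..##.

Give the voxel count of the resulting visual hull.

44 voxels

initial block: 5^3 = 125
  1. axis=1 (XZ plane), |mask|=18  ⇒  voxels=90
  2. axis=2 (XY plane), |mask|=12  ⇒  voxels=44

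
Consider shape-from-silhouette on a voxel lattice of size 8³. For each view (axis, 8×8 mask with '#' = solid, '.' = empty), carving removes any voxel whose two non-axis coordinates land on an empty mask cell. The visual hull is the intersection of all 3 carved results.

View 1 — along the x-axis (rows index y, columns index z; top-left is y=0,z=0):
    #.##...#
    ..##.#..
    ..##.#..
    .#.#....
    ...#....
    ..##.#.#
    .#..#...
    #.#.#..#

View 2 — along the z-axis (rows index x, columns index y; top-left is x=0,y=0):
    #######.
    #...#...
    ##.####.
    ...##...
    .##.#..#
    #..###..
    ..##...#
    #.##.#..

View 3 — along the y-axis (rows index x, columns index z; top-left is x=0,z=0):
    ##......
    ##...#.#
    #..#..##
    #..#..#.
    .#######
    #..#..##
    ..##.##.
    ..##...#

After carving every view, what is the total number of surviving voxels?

full grid |V| = 512
  1. axis=0 (YZ plane), |mask|=23  ⇒  voxels=184
  2. axis=2 (XY plane), |mask|=32  ⇒  voxels=87
  3. axis=1 (XZ plane), |mask|=31  ⇒  voxels=46

|visual hull| = 46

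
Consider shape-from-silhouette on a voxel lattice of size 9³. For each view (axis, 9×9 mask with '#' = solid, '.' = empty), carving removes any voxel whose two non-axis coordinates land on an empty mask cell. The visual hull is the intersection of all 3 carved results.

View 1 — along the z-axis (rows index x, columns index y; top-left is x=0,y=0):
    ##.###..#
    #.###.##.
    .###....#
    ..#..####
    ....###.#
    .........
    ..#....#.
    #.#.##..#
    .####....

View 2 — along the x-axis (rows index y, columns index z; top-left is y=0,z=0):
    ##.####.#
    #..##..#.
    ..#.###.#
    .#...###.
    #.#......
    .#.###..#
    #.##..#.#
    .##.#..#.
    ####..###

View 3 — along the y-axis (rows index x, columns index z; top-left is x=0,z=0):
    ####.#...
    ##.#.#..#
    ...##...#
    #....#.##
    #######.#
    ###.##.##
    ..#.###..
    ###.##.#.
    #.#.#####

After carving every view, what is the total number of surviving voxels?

100 voxels

initial block: 9^3 = 729
carve view 1 (along z, XY-mask fill 36/81): 324 voxels remain
carve view 2 (along x, YZ-mask fill 43/81): 171 voxels remain
carve view 3 (along y, XZ-mask fill 49/81): 100 voxels remain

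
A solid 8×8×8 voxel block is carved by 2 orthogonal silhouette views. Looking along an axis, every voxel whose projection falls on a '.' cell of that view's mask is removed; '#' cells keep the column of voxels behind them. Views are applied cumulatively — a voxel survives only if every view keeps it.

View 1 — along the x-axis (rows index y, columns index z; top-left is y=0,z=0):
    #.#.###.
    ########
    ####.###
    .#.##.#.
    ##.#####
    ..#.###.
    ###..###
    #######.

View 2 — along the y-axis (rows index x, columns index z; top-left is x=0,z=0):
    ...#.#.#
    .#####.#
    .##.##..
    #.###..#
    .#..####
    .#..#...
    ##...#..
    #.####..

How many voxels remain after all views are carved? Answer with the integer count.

start: 8×8×8 = 512 voxels
  1. axis=0 (YZ plane), |mask|=48  ⇒  voxels=384
  2. axis=1 (XZ plane), |mask|=33  ⇒  voxels=194

194 voxels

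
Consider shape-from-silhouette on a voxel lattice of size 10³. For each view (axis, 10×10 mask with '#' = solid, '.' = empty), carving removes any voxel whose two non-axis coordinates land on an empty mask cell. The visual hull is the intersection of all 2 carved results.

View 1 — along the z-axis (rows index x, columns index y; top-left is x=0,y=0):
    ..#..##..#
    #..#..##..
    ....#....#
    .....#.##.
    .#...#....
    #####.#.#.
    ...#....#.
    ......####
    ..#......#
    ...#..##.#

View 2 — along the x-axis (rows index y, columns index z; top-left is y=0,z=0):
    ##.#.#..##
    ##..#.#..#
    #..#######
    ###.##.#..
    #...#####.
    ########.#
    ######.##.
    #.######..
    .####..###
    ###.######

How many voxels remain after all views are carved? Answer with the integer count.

before carving: 1000 voxels (10×10×10)
carve view 1 (along z, XY-mask fill 34/100): 340 voxels remain
carve view 2 (along x, YZ-mask fill 71/100): 250 voxels remain

250 voxels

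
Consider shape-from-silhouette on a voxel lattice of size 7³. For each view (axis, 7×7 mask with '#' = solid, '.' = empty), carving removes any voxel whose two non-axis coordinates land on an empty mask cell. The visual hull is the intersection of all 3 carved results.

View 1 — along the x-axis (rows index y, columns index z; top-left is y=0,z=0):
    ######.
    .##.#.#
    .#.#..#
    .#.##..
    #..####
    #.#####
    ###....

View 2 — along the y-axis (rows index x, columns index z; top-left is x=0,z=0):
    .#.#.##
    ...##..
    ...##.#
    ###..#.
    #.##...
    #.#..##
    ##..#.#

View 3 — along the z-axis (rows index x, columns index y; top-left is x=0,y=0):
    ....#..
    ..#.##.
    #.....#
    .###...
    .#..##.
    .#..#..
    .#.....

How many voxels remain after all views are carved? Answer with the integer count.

initial block: 7^3 = 343
carve view 1 (along x, YZ-mask fill 30/49): 210 voxels remain
carve view 2 (along y, XZ-mask fill 24/49): 103 voxels remain
carve view 3 (along z, XY-mask fill 15/49): 28 voxels remain

28 voxels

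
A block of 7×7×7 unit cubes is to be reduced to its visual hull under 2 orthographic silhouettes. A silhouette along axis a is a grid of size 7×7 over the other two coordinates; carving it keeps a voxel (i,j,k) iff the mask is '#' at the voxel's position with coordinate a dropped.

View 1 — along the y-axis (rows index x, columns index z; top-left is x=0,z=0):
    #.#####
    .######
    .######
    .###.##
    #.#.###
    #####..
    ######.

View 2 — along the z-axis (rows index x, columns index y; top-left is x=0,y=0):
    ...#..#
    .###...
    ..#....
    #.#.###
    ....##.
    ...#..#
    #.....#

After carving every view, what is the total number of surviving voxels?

start: 7×7×7 = 343 voxels
  1. axis=1 (XZ plane), |mask|=39  ⇒  voxels=273
  2. axis=2 (XY plane), |mask|=17  ⇒  voxels=93

voxel count = 93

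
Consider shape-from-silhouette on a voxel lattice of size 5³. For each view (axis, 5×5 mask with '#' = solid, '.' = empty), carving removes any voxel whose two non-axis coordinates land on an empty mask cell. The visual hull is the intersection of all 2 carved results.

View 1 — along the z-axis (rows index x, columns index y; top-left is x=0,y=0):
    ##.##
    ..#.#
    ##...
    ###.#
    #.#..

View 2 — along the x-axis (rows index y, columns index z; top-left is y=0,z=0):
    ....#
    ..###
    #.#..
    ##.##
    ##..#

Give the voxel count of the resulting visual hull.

remaining voxels: 32

start: 5×5×5 = 125 voxels
[1] z-view keeps 14 columns → grid now 70
[2] x-view keeps 13 columns → grid now 32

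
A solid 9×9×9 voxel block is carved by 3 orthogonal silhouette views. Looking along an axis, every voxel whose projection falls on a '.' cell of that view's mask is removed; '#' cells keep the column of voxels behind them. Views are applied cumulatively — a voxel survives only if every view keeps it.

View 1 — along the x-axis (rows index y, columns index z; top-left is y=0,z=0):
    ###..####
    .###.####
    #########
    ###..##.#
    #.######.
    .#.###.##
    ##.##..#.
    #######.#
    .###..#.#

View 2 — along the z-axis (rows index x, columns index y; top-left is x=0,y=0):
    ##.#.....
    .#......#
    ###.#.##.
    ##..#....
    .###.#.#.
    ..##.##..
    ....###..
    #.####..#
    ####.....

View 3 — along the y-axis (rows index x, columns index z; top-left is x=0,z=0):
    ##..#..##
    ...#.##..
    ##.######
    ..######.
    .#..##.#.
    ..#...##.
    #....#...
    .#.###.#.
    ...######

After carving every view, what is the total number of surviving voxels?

134 voxels

before carving: 729 voxels (9×9×9)
  1. axis=0 (YZ plane), |mask|=60  ⇒  voxels=540
  2. axis=2 (XY plane), |mask|=36  ⇒  voxels=245
  3. axis=1 (XZ plane), |mask|=42  ⇒  voxels=134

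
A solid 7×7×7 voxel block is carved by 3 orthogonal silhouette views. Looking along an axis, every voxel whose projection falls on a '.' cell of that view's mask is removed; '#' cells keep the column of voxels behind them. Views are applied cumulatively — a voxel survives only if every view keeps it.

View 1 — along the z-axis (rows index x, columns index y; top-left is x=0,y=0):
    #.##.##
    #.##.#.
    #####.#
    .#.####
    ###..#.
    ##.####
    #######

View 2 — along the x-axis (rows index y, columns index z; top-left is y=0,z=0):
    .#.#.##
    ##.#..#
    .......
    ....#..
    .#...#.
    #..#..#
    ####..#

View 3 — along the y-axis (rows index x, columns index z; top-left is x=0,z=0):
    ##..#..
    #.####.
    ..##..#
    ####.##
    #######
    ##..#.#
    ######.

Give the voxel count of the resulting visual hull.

voxel count = 69

start: 7×7×7 = 343 voxels
V1 z: intersect with XY mask (37 set) -- 259 left
V2 x: intersect with YZ mask (19 set) -- 101 left
V3 y: intersect with XZ mask (34 set) -- 69 left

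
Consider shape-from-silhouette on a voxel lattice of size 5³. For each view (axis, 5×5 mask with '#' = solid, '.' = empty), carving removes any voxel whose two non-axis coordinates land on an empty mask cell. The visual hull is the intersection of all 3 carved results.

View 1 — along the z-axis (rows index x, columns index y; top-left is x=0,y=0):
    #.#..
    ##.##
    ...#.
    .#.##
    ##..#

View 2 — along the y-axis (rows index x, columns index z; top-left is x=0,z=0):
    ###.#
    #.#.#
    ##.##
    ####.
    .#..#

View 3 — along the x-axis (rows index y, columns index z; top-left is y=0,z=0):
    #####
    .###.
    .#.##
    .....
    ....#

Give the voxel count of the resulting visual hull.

|visual hull| = 18

start: 5×5×5 = 125 voxels
V1 z: intersect with XY mask (13 set) -- 65 left
V2 y: intersect with XZ mask (17 set) -- 42 left
V3 x: intersect with YZ mask (12 set) -- 18 left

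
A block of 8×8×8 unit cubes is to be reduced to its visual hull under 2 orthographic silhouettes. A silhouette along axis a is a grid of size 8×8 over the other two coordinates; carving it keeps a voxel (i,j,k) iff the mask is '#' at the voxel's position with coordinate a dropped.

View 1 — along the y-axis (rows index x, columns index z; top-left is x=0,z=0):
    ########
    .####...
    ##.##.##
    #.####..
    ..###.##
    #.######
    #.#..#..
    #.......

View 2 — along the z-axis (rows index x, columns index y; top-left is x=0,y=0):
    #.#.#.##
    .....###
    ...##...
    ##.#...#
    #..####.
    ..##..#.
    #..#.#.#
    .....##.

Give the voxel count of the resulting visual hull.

voxel count = 144

full grid |V| = 512
V1 y: intersect with XZ mask (39 set) -- 312 left
V2 z: intersect with XY mask (28 set) -- 144 left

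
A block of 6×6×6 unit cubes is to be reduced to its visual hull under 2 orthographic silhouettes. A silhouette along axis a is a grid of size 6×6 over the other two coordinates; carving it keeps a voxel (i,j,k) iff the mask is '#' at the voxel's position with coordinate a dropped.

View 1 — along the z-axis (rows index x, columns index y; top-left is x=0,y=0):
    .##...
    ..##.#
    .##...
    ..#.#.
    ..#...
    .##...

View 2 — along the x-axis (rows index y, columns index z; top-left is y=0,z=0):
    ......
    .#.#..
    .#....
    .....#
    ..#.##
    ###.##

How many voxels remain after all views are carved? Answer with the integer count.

full grid |V| = 216
[1] z-view keeps 12 columns → grid now 72
[2] x-view keeps 12 columns → grid now 21

|visual hull| = 21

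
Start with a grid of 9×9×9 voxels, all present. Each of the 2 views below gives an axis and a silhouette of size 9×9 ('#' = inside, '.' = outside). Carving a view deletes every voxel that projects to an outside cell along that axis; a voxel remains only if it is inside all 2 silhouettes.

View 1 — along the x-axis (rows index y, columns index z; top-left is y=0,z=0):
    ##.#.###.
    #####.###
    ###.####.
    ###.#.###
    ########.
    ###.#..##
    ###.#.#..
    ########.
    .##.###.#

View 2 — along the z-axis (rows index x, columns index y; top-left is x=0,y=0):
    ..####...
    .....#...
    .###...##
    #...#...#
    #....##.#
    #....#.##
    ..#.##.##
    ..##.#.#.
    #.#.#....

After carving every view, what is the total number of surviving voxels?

|visual hull| = 223

initial block: 9^3 = 729
step 1: project along x, AND mask (61/81) → |grid| = 549
step 2: project along z, AND mask (33/81) → |grid| = 223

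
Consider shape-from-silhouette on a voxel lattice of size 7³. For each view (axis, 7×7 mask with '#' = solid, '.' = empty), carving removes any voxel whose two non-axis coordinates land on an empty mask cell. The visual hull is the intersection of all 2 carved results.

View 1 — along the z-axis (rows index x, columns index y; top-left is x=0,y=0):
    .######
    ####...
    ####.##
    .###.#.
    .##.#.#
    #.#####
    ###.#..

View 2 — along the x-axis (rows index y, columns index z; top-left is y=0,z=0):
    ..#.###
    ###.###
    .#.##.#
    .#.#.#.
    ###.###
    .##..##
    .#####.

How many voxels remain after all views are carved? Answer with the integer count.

|visual hull| = 155

before carving: 343 voxels (7×7×7)
step 1: project along z, AND mask (34/49) → |grid| = 238
step 2: project along x, AND mask (32/49) → |grid| = 155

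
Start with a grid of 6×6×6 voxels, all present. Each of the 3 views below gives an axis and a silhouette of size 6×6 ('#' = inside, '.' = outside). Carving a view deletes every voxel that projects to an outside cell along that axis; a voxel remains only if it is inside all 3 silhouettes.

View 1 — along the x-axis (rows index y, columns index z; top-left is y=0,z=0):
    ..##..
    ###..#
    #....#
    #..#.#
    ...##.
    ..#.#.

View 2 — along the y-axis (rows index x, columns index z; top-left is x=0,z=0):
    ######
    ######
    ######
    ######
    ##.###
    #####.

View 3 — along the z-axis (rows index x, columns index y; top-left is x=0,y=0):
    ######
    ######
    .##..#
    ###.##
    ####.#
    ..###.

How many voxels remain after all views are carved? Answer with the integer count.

remaining voxels: 65

initial block: 6^3 = 216
V1 x: intersect with YZ mask (15 set) -- 90 left
V2 y: intersect with XZ mask (34 set) -- 84 left
V3 z: intersect with XY mask (28 set) -- 65 left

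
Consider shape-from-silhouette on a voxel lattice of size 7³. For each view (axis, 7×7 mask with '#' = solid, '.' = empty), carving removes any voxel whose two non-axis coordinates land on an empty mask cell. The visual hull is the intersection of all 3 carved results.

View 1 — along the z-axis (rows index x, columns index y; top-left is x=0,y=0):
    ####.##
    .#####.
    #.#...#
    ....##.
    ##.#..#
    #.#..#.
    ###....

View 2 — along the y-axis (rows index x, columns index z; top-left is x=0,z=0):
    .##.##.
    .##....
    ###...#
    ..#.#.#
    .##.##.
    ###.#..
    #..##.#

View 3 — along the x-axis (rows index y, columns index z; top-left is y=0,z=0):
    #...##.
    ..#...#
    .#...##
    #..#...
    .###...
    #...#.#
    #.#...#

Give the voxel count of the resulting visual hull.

before carving: 343 voxels (7×7×7)
[1] z-view keeps 26 columns → grid now 182
[2] y-view keeps 25 columns → grid now 92
[3] x-view keeps 19 columns → grid now 33

voxel count = 33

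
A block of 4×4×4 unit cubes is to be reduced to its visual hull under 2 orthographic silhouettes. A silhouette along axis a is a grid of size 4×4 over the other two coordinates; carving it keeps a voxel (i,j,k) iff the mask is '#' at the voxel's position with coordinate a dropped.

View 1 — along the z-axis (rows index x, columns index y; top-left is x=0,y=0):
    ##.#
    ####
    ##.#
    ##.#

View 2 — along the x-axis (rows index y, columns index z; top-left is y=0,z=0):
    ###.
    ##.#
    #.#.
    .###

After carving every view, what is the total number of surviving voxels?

full grid |V| = 64
[1] z-view keeps 13 columns → grid now 52
[2] x-view keeps 11 columns → grid now 38

voxel count = 38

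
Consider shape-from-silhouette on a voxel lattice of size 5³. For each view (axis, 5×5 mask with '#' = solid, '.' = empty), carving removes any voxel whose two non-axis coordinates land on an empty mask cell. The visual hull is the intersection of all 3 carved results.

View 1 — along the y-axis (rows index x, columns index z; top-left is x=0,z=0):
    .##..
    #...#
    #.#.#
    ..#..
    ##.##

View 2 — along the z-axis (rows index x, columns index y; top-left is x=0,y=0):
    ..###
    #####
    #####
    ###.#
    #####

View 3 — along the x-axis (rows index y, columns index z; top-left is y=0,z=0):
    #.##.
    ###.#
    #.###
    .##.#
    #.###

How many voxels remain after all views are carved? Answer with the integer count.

|visual hull| = 42

full grid |V| = 125
step 1: project along y, AND mask (12/25) → |grid| = 60
step 2: project along z, AND mask (22/25) → |grid| = 55
step 3: project along x, AND mask (18/25) → |grid| = 42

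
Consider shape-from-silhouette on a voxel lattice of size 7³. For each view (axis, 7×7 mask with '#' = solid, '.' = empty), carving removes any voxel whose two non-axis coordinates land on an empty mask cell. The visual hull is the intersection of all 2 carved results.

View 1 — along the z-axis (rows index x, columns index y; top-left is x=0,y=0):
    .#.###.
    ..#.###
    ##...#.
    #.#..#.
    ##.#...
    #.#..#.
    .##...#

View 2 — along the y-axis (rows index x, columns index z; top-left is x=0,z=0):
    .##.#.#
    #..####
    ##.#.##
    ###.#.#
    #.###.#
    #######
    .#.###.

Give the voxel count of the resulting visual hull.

114 voxels

before carving: 343 voxels (7×7×7)
[1] z-view keeps 23 columns → grid now 161
[2] y-view keeps 35 columns → grid now 114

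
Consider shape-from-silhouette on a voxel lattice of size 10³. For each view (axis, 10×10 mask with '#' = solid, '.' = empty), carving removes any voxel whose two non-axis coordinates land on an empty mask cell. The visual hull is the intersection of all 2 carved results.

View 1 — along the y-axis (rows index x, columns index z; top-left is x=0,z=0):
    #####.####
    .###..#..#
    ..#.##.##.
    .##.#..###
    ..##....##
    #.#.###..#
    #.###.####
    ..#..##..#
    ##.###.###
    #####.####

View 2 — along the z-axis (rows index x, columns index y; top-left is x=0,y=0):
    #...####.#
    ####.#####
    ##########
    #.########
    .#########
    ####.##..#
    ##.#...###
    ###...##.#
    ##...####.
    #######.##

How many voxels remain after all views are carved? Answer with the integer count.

voxel count = 482

before carving: 1000 voxels (10×10×10)
  1. axis=1 (XZ plane), |mask|=64  ⇒  voxels=640
  2. axis=2 (XY plane), |mask|=77  ⇒  voxels=482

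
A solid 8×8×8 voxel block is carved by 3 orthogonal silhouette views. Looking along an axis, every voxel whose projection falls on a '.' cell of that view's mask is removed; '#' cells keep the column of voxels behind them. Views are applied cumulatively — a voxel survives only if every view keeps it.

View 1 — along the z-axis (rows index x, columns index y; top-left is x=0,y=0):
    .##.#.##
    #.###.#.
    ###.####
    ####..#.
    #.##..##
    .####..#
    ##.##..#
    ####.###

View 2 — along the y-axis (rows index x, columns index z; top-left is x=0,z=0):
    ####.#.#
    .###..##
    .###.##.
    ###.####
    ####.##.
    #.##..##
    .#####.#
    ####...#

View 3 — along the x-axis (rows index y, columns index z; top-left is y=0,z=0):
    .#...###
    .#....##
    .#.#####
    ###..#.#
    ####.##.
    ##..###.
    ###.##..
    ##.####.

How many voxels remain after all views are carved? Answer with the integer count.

full grid |V| = 512
  1. axis=2 (XY plane), |mask|=44  ⇒  voxels=352
  2. axis=1 (XZ plane), |mask|=45  ⇒  voxels=245
  3. axis=0 (YZ plane), |mask|=40  ⇒  voxels=152

remaining voxels: 152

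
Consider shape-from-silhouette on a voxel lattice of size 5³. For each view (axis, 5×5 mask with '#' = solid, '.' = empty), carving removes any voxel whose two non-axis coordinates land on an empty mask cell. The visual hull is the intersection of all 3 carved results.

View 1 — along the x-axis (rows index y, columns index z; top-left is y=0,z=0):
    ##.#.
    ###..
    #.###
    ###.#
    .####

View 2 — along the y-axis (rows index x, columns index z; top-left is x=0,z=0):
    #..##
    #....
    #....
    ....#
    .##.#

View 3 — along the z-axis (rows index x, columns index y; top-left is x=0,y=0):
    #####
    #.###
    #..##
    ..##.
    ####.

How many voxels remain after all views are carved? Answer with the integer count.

before carving: 125 voxels (5×5×5)
[1] x-view keeps 18 columns → grid now 90
[2] y-view keeps 9 columns → grid now 32
[3] z-view keeps 18 columns → grid now 25

|visual hull| = 25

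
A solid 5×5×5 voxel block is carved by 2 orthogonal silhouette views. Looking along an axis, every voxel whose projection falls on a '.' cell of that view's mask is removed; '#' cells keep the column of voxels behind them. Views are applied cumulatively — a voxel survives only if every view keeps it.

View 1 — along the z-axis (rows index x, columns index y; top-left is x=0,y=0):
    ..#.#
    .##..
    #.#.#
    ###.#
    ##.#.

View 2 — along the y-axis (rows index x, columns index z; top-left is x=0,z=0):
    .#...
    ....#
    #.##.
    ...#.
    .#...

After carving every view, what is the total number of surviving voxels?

remaining voxels: 20

full grid |V| = 125
after view 1 [z-axis, 14 of 25 cells solid] → remaining = 70
after view 2 [y-axis, 7 of 25 cells solid] → remaining = 20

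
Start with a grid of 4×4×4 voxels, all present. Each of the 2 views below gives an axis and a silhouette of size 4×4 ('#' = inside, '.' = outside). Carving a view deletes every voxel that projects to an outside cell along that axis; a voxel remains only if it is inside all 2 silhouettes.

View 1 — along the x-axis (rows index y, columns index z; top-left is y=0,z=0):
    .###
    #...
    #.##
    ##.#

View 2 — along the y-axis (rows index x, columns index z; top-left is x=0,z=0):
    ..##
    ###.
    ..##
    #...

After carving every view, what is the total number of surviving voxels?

|visual hull| = 20

start: 4×4×4 = 64 voxels
  1. axis=0 (YZ plane), |mask|=10  ⇒  voxels=40
  2. axis=1 (XZ plane), |mask|=8  ⇒  voxels=20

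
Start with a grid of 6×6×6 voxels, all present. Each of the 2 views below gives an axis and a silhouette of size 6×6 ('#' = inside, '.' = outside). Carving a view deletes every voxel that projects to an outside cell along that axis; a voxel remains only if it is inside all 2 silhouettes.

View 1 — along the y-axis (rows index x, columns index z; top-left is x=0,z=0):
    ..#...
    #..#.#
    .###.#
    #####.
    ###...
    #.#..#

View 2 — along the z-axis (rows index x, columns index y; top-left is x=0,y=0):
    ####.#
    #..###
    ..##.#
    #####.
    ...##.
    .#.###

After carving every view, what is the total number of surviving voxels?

before carving: 216 voxels (6×6×6)
step 1: project along y, AND mask (19/36) → |grid| = 114
step 2: project along z, AND mask (23/36) → |grid| = 72

|visual hull| = 72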